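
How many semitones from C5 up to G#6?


Absolute semitone position = octave×12 + chromatic position
C5: 5×12 + 0 = 60
G#6: 6×12 + 8 = 80
Difference = 80 - 60 = 20
= 20 semitones


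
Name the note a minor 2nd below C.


Reasoning:
A 2nd spans 2 letter names, so from C we land on B
A minor 2nd = 1 semitone below C
Spell B at that pitch: B
= B


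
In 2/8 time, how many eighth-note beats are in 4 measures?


Reasoning:
Time signature 2/8: the bottom number 8 means the eighth note gets one count
The top number 2 means 2 eighth-note beats per measure
Total = 2 × 4 measures
= 8 eighth-note beats


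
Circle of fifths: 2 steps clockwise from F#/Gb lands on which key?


Solution.
Each clockwise step on the circle of fifths moves up a perfect 5th
From F#/Gb: F#/Gb → Db → Ab
= Ab


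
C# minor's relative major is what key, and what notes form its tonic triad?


Solution.
The relative major shares the key signature and is a minor 3rd above the minor tonic
A minor 3rd above C# is E
→ relative major of C# minor is E major
Tonic triad of E major = root + major 3rd + perfect 5th = E G# B
= E major; triad = E G# B


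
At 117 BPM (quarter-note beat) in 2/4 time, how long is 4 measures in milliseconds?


Reasoning:
Quarter-note beat duration = 60000 / 117 ms
Beats per measure (2/4) = 2
One measure = 2 × 60000 / 117 = 120000 / 117 ms
4 measures = 4 × 120000 / 117 = 480000 / 117
= 4102.6 ms


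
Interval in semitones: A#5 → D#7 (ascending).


Step by step:
Absolute semitone position = octave×12 + chromatic position
A#5: 5×12 + 10 = 70
D#7: 7×12 + 3 = 87
Difference = 87 - 70 = 17
= 17 semitones


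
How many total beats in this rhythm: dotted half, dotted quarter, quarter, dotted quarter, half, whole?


Working:
Beat values:
  dotted half = 3 beats
  dotted quarter = 1.5 beats
  quarter = 1 beat
  dotted quarter = 1.5 beats
  half = 2 beats
  whole = 4 beats
Sum = 3 + 1.5 + 1 + 1.5 + 2 + 4
= 13 beats


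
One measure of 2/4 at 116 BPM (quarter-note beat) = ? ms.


Solution.
Quarter-note beat duration = 60000 / 116 ms
Beats per measure (2/4) = 2
One measure = 2 × 60000 / 116 = 120000 / 116 ms
= 1034.5 ms


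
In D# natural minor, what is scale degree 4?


Step by step:
Natural minor scale pattern: W-H-W-W-H-W-W (2-1-2-2-1-2-2 semitones)
Starting from D#:
  D# + 2 semitones → E#
  E# + 1 semitone → F#
  F# + 2 semitones → G#
  G# + 2 semitones → A#
  A# + 1 semitone → B
  B + 2 semitones → C#
  C# + 2 semitones → D#
Scale: D# E# F# G# A# B C#
Degree 4 = G#


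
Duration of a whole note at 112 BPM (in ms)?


Reasoning:
One quarter-note beat = 60000 / BPM = 60000 / 112 ms
Whole note = 4 × quarter note
Duration = 4 × 60000 / 112 = 240000 / 112
= 2142.9 ms


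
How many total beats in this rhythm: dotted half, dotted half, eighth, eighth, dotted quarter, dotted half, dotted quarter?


Step by step:
Beat values:
  dotted half = 3 beats
  dotted half = 3 beats
  eighth = 0.5 beats
  eighth = 0.5 beats
  dotted quarter = 1.5 beats
  dotted half = 3 beats
  dotted quarter = 1.5 beats
Sum = 3 + 3 + 0.5 + 0.5 + 1.5 + 3 + 1.5
= 13 beats


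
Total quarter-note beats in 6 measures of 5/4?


Working:
Time signature 5/4: the bottom number 4 means the quarter note gets one count
The top number 5 means 5 quarter-note beats per measure
Total = 5 × 6 measures
= 30 quarter-note beats


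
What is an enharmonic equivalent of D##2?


Reasoning:
Enharmonic notes sound the same pitch but are spelled with different letter names
D## and E name the same pitch class
= E2


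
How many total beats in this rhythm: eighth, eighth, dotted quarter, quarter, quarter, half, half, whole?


Step by step:
Beat values:
  eighth = 0.5 beats
  eighth = 0.5 beats
  dotted quarter = 1.5 beats
  quarter = 1 beat
  quarter = 1 beat
  half = 2 beats
  half = 2 beats
  whole = 4 beats
Sum = 0.5 + 0.5 + 1.5 + 1 + 1 + 2 + 2 + 4
= 12.5 beats


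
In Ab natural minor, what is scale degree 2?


Reasoning:
Natural minor scale pattern: W-H-W-W-H-W-W (2-1-2-2-1-2-2 semitones)
Starting from Ab:
  Ab + 2 semitones → Bb
  Bb + 1 semitone → Cb
  Cb + 2 semitones → Db
  Db + 2 semitones → Eb
  Eb + 1 semitone → Fb
  Fb + 2 semitones → Gb
  Gb + 2 semitones → Ab
Scale: Ab Bb Cb Db Eb Fb Gb
Degree 2 = Bb


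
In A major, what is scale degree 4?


Let's work it out.
Major scale pattern: W-W-H-W-W-W-H (2-2-1-2-2-2-1 semitones)
Starting from A:
  A + 2 semitones → B
  B + 2 semitones → C#
  C# + 1 semitone → D
  D + 2 semitones → E
  E + 2 semitones → F#
  F# + 2 semitones → G#
  G# + 1 semitone → A
Scale: A B C# D E F# G#
Degree 4 = D


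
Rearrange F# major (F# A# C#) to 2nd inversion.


Reasoning:
Root position: F# A# C#
2nd inversion: move root and 3rd up an octave
Bass note: C#
Notes (bottom to top) = C# F# A#


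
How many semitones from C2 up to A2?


Let's work it out.
Absolute semitone position = octave×12 + chromatic position
C2: 2×12 + 0 = 24
A2: 2×12 + 9 = 33
Difference = 33 - 24 = 9
= 9 semitones


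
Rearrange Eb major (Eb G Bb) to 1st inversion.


Root position: Eb G Bb
1st inversion: move root up an octave
Bass note: G
Notes (bottom to top) = G Bb Eb


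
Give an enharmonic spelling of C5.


Enharmonic notes sound the same pitch but are spelled with different letter names
C and B# name the same pitch class
Octave numbers change at C, so C5 = B#4
= B#4


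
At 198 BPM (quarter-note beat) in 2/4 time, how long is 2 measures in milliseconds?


Let's work it out.
Quarter-note beat duration = 60000 / 198 ms
Beats per measure (2/4) = 2
One measure = 2 × 60000 / 198 = 120000 / 198 ms
2 measures = 2 × 120000 / 198 = 240000 / 198
= 1212.1 ms


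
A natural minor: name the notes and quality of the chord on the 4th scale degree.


Reasoning:
A natural minor scale: A B C D E F G
Diatonic triad on degree 4 stacks scale notes 4, 6, 1: D F A
D→F = 3 semitones; D→A = 7 semitones → minor triad
= D F A (minor)


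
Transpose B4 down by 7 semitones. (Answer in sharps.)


Reasoning:
B4: chromatic position 11 in octave 4 → absolute = 4×12 + 11 = 59
Transpose down 7: 59 - 7 = 52
52 = 4×12 + 4 → E in octave 4
Result = E4


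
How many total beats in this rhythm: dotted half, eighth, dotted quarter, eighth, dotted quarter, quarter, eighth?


Solution.
Beat values:
  dotted half = 3 beats
  eighth = 0.5 beats
  dotted quarter = 1.5 beats
  eighth = 0.5 beats
  dotted quarter = 1.5 beats
  quarter = 1 beat
  eighth = 0.5 beats
Sum = 3 + 0.5 + 1.5 + 0.5 + 1.5 + 1 + 0.5
= 8.5 beats


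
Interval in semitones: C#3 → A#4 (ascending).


Absolute semitone position = octave×12 + chromatic position
C#3: 3×12 + 1 = 37
A#4: 4×12 + 10 = 58
Difference = 58 - 37 = 21
= 21 semitones


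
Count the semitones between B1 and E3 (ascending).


Absolute semitone position = octave×12 + chromatic position
B1: 1×12 + 11 = 23
E3: 3×12 + 4 = 40
Difference = 40 - 23 = 17
= 17 semitones


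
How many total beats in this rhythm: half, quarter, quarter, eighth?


Beat values:
  half = 2 beats
  quarter = 1 beat
  quarter = 1 beat
  eighth = 0.5 beats
Sum = 2 + 1 + 1 + 0.5
= 4.5 beats


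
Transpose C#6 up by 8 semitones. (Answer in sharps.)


C#6: chromatic position 1 in octave 6 → absolute = 6×12 + 1 = 73
Transpose up 8: 73 + 8 = 81
81 = 6×12 + 9 → A in octave 6
Result = A6


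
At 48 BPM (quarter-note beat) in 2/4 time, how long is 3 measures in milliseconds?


Solution.
Quarter-note beat duration = 60000 / 48 ms
Beats per measure (2/4) = 2
One measure = 2 × 60000 / 48 = 120000 / 48 ms
3 measures = 3 × 120000 / 48 = 360000 / 48
= 7500.0 ms


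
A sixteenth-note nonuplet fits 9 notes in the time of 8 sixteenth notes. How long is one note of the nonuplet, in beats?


Working:
Nonuplet: 9 notes occupy the space of 8 sixteenth notes
Space = 8 × 1/4 = 2 beats
Each nonuplet note = 2 / 9 = 2/9 beats
= 2/9 beats


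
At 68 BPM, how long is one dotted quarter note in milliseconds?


Reasoning:
One quarter-note beat = 60000 / BPM = 60000 / 68 ms
Dotted quarter note = 3/2 × quarter note
Duration = 3/2 × 60000 / 68 = 90000 / 68
= 1323.5 ms


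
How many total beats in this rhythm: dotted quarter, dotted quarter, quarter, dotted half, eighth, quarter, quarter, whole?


Let's work it out.
Beat values:
  dotted quarter = 1.5 beats
  dotted quarter = 1.5 beats
  quarter = 1 beat
  dotted half = 3 beats
  eighth = 0.5 beats
  quarter = 1 beat
  quarter = 1 beat
  whole = 4 beats
Sum = 1.5 + 1.5 + 1 + 3 + 0.5 + 1 + 1 + 4
= 13.5 beats


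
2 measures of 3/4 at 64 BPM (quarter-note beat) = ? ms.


Solution.
Quarter-note beat duration = 60000 / 64 ms
Beats per measure (3/4) = 3
One measure = 3 × 60000 / 64 = 180000 / 64 ms
2 measures = 2 × 180000 / 64 = 360000 / 64
= 5625.0 ms


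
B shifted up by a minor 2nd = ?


Working:
minor 2nd: 2 letter names, 1 semitones
Letter: B + 1 → C
Pitch: B + 1 semitones, spelled as a C → C
= C


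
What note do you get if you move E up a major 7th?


Solution.
major 7th: 7 letter names, 11 semitones
Letter: E + 6 → D
Pitch: E + 11 semitones, spelled as a D → D#
= D#


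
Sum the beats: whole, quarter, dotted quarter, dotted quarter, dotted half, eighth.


Solution.
Beat values:
  whole = 4 beats
  quarter = 1 beat
  dotted quarter = 1.5 beats
  dotted quarter = 1.5 beats
  dotted half = 3 beats
  eighth = 0.5 beats
Sum = 4 + 1 + 1.5 + 1.5 + 3 + 0.5
= 11.5 beats


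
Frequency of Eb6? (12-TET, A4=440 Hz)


Let's work it out.
f = 440 × 2^(n/12) where n = semitones from A4
Eb6: 18 semitones from A4
f = 440 × 2^(18/12)
f = 1244.51 Hz


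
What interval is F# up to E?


Let's work it out.
Letter names: F → E spans 7 letter names → a 7th
Semitones: F# → E = 10 half-steps
A 7th of 10 semitones is a minor 7th
= minor 7th


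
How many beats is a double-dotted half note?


Solution.
Base half note = 2 beats
Dot 1 adds half the previous value: +1
Dot 2 adds half the previous value: +1/2
One double-dotted half = 2 + 1 + 1/2 = 7/2
= 7/2 beats


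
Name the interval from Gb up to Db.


Reasoning:
Letter names: G → D spans 5 letter names → a 5th
Semitones: Gb → Db = 7 half-steps
A 5th of 7 semitones is a perfect 5th
= perfect 5th


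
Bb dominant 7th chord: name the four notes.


Step by step:
Dominant 7th chord = root + major 3rd + perfect 5th + minor 7th
Seventh chords stack in thirds, so the letter names are B-D-F-A
Root: Bb
Major 3rd above Bb: D
Perfect 5th above Bb: F
Minor 7th above Bb: Ab
Chord = Bb D F Ab


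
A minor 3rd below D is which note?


A 3rd spans 3 letter names, so from D we land on B
A minor 3rd = 3 semitones below D
Spell B at that pitch: B
= B


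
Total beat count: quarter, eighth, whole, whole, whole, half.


Beat values:
  quarter = 1 beat
  eighth = 0.5 beats
  whole = 4 beats
  whole = 4 beats
  whole = 4 beats
  half = 2 beats
Sum = 1 + 0.5 + 4 + 4 + 4 + 2
= 15.5 beats


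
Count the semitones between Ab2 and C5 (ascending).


Absolute semitone position = octave×12 + chromatic position
Ab2: 2×12 + 8 = 32
C5: 5×12 + 0 = 60
Difference = 60 - 32 = 28
= 28 semitones


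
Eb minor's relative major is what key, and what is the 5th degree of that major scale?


Step by step:
The relative major shares the key signature and is a minor 3rd above the minor tonic
A minor 3rd above Eb is Gb
→ relative major of Eb minor is Gb major
Gb major scale: Gb Ab Bb Cb Db Eb F
= Gb major; 5th degree = Db


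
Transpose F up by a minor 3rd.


minor 3rd: 3 letter names, 3 semitones
Letter: F + 2 → A
Pitch: F + 3 semitones, spelled as an A → Ab
= Ab


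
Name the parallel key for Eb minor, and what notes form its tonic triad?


Solution.
Parallel keys share the same tonic but differ in mode
Eb minor → parallel is Eb major
Tonic triad of Eb major = Eb G Bb
= Eb major; triad = Eb G Bb


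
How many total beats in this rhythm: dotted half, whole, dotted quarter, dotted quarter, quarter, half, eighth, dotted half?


Beat values:
  dotted half = 3 beats
  whole = 4 beats
  dotted quarter = 1.5 beats
  dotted quarter = 1.5 beats
  quarter = 1 beat
  half = 2 beats
  eighth = 0.5 beats
  dotted half = 3 beats
Sum = 3 + 4 + 1.5 + 1.5 + 1 + 2 + 0.5 + 3
= 16.5 beats


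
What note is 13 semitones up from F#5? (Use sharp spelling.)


Solution.
F#5: chromatic position 6 in octave 5 → absolute = 5×12 + 6 = 66
Transpose up 13: 66 + 13 = 79
79 = 6×12 + 7 → G in octave 6
Result = G6


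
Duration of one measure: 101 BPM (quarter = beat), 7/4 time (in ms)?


Let's work it out.
Quarter-note beat duration = 60000 / 101 ms
Beats per measure (7/4) = 7
One measure = 7 × 60000 / 101 = 420000 / 101 ms
= 4158.4 ms


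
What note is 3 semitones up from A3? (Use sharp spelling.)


Let's work it out.
A3: chromatic position 9 in octave 3 → absolute = 3×12 + 9 = 45
Transpose up 3: 45 + 3 = 48
48 = 4×12 + 0 → C in octave 4
Result = C4


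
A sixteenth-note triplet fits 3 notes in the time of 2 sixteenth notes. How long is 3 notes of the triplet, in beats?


Triplet: 3 notes occupy the space of 2 sixteenth notes
Space = 2 × 1/4 = 1/2 beats
Each triplet note = 1/2 / 3 = 1/6 beats
3 notes = 3 × 1/6 = 1/2
= 1/2 beats


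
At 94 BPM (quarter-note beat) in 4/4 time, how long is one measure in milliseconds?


Step by step:
Quarter-note beat duration = 60000 / 94 ms
Beats per measure (4/4) = 4
One measure = 4 × 60000 / 94 = 240000 / 94 ms
= 2553.2 ms


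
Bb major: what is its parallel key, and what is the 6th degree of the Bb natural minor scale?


Parallel keys share the same tonic but differ in mode
Bb major → parallel is Bb minor
Bb natural minor scale: Bb C Db Eb F Gb Ab
= Bb minor; 6th degree = Gb


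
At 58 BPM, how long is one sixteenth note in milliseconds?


Let's work it out.
One quarter-note beat = 60000 / BPM = 60000 / 58 ms
Sixteenth note = 1/4 × quarter note
Duration = 1/4 × 60000 / 58 = 15000 / 58
= 258.6 ms


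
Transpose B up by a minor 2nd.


Let's work it out.
minor 2nd: 2 letter names, 1 semitones
Letter: B + 1 → C
Pitch: B + 1 semitones, spelled as a C → C
= C


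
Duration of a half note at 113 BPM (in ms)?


Working:
One quarter-note beat = 60000 / BPM = 60000 / 113 ms
Half note = 2 × quarter note
Duration = 2 × 60000 / 113 = 120000 / 113
= 1061.9 ms


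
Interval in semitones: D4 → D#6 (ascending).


Step by step:
Absolute semitone position = octave×12 + chromatic position
D4: 4×12 + 2 = 50
D#6: 6×12 + 3 = 75
Difference = 75 - 50 = 25
= 25 semitones


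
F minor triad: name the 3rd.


Solution.
Minor triad = root + minor 3rd (3 semitones) + perfect 5th (7 semitones)
A triad on F stacks thirds, so the chord tones use letter names F-A-C
Root: F
Minor 3rd above F: Ab
Perfect 5th above F: C
The 3rd = Ab


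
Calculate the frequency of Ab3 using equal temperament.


f = 440 × 2^(n/12) where n = semitones from A4
Ab3: -13 semitones from A4
f = 440 × 2^(-13/12)
f = 207.65 Hz


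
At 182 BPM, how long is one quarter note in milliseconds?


Working:
One quarter-note beat = 60000 / BPM = 60000 / 182 ms
Duration = 60000 / 182
= 329.7 ms


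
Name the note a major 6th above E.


Step by step:
A 6th spans 6 letter names, so from E we land on C
A major 6th = 9 semitones above E
Spell C at that pitch: C#
= C#


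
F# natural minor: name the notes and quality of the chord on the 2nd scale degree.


Let's work it out.
F# natural minor scale: F# G# A B C# D E
Diatonic triad on degree 2 stacks scale notes 2, 4, 6: G# B D
G#→B = 3 semitones; G#→D = 6 semitones → diminished triad
= G# B D (diminished)


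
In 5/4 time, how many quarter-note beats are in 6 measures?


Time signature 5/4: the bottom number 4 means the quarter note gets one count
The top number 5 means 5 quarter-note beats per measure
Total = 5 × 6 measures
= 30 quarter-note beats


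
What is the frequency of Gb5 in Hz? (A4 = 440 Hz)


Working:
f = 440 × 2^(n/12) where n = semitones from A4
Gb5: 9 semitones from A4
f = 440 × 2^(9/12)
f = 739.99 Hz


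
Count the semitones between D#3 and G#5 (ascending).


Absolute semitone position = octave×12 + chromatic position
D#3: 3×12 + 3 = 39
G#5: 5×12 + 8 = 68
Difference = 68 - 39 = 29
= 29 semitones


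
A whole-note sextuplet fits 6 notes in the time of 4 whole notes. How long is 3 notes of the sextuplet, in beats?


Sextuplet: 6 notes occupy the space of 4 whole notes
Space = 4 × 4 = 16 beats
Each sextuplet note = 16 / 6 = 8/3 beats
3 notes = 3 × 8/3 = 8
= 8 beats


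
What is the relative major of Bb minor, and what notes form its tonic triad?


Reasoning:
The relative major shares the key signature and is a minor 3rd above the minor tonic
A minor 3rd above Bb is Db
→ relative major of Bb minor is Db major
Tonic triad of Db major = root + major 3rd + perfect 5th = Db F Ab
= Db major; triad = Db F Ab


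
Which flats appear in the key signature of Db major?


Flat major keys: C(0), F(1), Bb(2), Eb(3), Ab(4), Db(5), Gb(6), Cb(7)
Db major has 5 flats
Order of flats: Bb Eb Ab Db Gb Cb Fb → first 5: Bb, Eb, Ab, Db, Gb
= Bb, Eb, Ab, Db, Gb


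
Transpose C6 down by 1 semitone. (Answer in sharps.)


Step by step:
C6: chromatic position 0 in octave 6 → absolute = 6×12 + 0 = 72
Transpose down 1: 72 - 1 = 71
71 = 5×12 + 11 → B in octave 5
Result = B5


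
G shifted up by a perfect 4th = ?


Let's work it out.
perfect 4th: 4 letter names, 5 semitones
Letter: G + 3 → C
Pitch: G + 5 semitones, spelled as a C → C
= C


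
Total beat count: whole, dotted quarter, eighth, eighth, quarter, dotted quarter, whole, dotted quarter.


Beat values:
  whole = 4 beats
  dotted quarter = 1.5 beats
  eighth = 0.5 beats
  eighth = 0.5 beats
  quarter = 1 beat
  dotted quarter = 1.5 beats
  whole = 4 beats
  dotted quarter = 1.5 beats
Sum = 4 + 1.5 + 0.5 + 0.5 + 1 + 1.5 + 4 + 1.5
= 14.5 beats


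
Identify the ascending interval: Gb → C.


Working:
Letter names: G → C spans 4 letter names → a 4th
Semitones: Gb → C = 6 half-steps
A 4th of 6 semitones is an augmented 4th
= augmented 4th


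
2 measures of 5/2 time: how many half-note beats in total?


Solution.
Time signature 5/2: the bottom number 2 means the half note gets one count
The top number 5 means 5 half-note beats per measure
Total = 5 × 2 measures
= 10 half-note beats


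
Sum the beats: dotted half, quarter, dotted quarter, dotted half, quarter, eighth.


Step by step:
Beat values:
  dotted half = 3 beats
  quarter = 1 beat
  dotted quarter = 1.5 beats
  dotted half = 3 beats
  quarter = 1 beat
  eighth = 0.5 beats
Sum = 3 + 1 + 1.5 + 3 + 1 + 0.5
= 10 beats


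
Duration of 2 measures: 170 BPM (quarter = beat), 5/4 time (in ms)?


Let's work it out.
Quarter-note beat duration = 60000 / 170 ms
Beats per measure (5/4) = 5
One measure = 5 × 60000 / 170 = 300000 / 170 ms
2 measures = 2 × 300000 / 170 = 600000 / 170
= 3529.4 ms


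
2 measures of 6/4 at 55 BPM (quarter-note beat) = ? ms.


Working:
Quarter-note beat duration = 60000 / 55 ms
Beats per measure (6/4) = 6
One measure = 6 × 60000 / 55 = 360000 / 55 ms
2 measures = 2 × 360000 / 55 = 720000 / 55
= 13090.9 ms


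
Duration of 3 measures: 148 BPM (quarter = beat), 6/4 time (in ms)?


Quarter-note beat duration = 60000 / 148 ms
Beats per measure (6/4) = 6
One measure = 6 × 60000 / 148 = 360000 / 148 ms
3 measures = 3 × 360000 / 148 = 1080000 / 148
= 7297.3 ms


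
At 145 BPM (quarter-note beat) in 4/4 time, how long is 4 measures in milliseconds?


Step by step:
Quarter-note beat duration = 60000 / 145 ms
Beats per measure (4/4) = 4
One measure = 4 × 60000 / 145 = 240000 / 145 ms
4 measures = 4 × 240000 / 145 = 960000 / 145
= 6620.7 ms


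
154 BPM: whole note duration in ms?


Let's work it out.
One quarter-note beat = 60000 / BPM = 60000 / 154 ms
Whole note = 4 × quarter note
Duration = 4 × 60000 / 154 = 240000 / 154
= 1558.4 ms


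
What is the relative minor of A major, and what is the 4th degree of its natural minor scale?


Let's work it out.
The relative minor shares the major's key signature and starts on its 6th degree
6th degree = a major 6th above the tonic; a major 6th above A is F#
→ relative minor of A major is F# minor
F# natural minor scale: F# G# A B C# D E
= F# minor; 4th degree = B


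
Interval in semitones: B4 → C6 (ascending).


Working:
Absolute semitone position = octave×12 + chromatic position
B4: 4×12 + 11 = 59
C6: 6×12 + 0 = 72
Difference = 72 - 59 = 13
= 13 semitones


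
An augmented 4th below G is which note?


Reasoning:
A 4th spans 4 letter names, so from G we land on D
An augmented 4th = 6 semitones below G
Spell D at that pitch: Db
= Db


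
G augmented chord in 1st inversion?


Working:
Root position: G B D#
1st inversion: move root up an octave
Bass note: B
Notes (bottom to top) = B D# G


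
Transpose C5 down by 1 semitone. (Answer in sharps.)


Step by step:
C5: chromatic position 0 in octave 5 → absolute = 5×12 + 0 = 60
Transpose down 1: 60 - 1 = 59
59 = 4×12 + 11 → B in octave 4
Result = B4


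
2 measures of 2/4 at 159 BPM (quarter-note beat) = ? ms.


Quarter-note beat duration = 60000 / 159 ms
Beats per measure (2/4) = 2
One measure = 2 × 60000 / 159 = 120000 / 159 ms
2 measures = 2 × 120000 / 159 = 240000 / 159
= 1509.4 ms


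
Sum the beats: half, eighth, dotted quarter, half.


Solution.
Beat values:
  half = 2 beats
  eighth = 0.5 beats
  dotted quarter = 1.5 beats
  half = 2 beats
Sum = 2 + 0.5 + 1.5 + 2
= 6 beats


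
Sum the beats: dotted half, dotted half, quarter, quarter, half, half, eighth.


Beat values:
  dotted half = 3 beats
  dotted half = 3 beats
  quarter = 1 beat
  quarter = 1 beat
  half = 2 beats
  half = 2 beats
  eighth = 0.5 beats
Sum = 3 + 3 + 1 + 1 + 2 + 2 + 0.5
= 12.5 beats


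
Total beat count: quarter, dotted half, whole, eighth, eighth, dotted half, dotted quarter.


Let's work it out.
Beat values:
  quarter = 1 beat
  dotted half = 3 beats
  whole = 4 beats
  eighth = 0.5 beats
  eighth = 0.5 beats
  dotted half = 3 beats
  dotted quarter = 1.5 beats
Sum = 1 + 3 + 4 + 0.5 + 0.5 + 3 + 1.5
= 13.5 beats


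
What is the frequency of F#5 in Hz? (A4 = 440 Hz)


Reasoning:
f = 440 × 2^(n/12) where n = semitones from A4
F#5: 9 semitones from A4
f = 440 × 2^(9/12)
f = 739.99 Hz


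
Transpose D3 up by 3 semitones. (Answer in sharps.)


Step by step:
D3: chromatic position 2 in octave 3 → absolute = 3×12 + 2 = 38
Transpose up 3: 38 + 3 = 41
41 = 3×12 + 5 → F in octave 3
Result = F3


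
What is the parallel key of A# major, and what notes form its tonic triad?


Reasoning:
Parallel keys share the same tonic but differ in mode
A# major → parallel is A# minor
Tonic triad of A# minor = A# C# E#
= A# minor; triad = A# C# E#


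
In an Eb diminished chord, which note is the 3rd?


Working:
Diminished triad = root + minor 3rd (3 semitones) + diminished 5th (6 semitones)
A triad on Eb stacks thirds, so the chord tones use letter names E-G-B
Root: Eb
Minor 3rd above Eb: Gb
Diminished 5th above Eb: Bbb
The 3rd = Gb


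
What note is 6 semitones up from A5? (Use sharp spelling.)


A5: chromatic position 9 in octave 5 → absolute = 5×12 + 9 = 69
Transpose up 6: 69 + 6 = 75
75 = 6×12 + 3 → D# in octave 6
Result = D#6


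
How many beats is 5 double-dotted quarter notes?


Base quarter note = 1 beat
Dot 1 adds half the previous value: +1/2
Dot 2 adds half the previous value: +1/4
One double-dotted quarter = 1 + 1/2 + 1/4 = 7/4
5 of them = 5 × 7/4 = 35/4
= 35/4 beats


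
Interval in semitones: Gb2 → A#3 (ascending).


Absolute semitone position = octave×12 + chromatic position
Gb2: 2×12 + 6 = 30
A#3: 3×12 + 10 = 46
Difference = 46 - 30 = 16
= 16 semitones


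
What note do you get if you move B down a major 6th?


Step by step:
major 6th: 6 letter names, 9 semitones
Letter: B - 5 → D
Pitch: B - 9 semitones, spelled as a D → D
= D


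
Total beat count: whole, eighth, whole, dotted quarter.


Beat values:
  whole = 4 beats
  eighth = 0.5 beats
  whole = 4 beats
  dotted quarter = 1.5 beats
Sum = 4 + 0.5 + 4 + 1.5
= 10 beats


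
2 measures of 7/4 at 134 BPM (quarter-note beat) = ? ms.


Working:
Quarter-note beat duration = 60000 / 134 ms
Beats per measure (7/4) = 7
One measure = 7 × 60000 / 134 = 420000 / 134 ms
2 measures = 2 × 420000 / 134 = 840000 / 134
= 6268.7 ms


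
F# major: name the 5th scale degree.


Reasoning:
Major scale pattern: W-W-H-W-W-W-H (2-2-1-2-2-2-1 semitones)
Starting from F#:
  F# + 2 semitones → G#
  G# + 2 semitones → A#
  A# + 1 semitone → B
  B + 2 semitones → C#
  C# + 2 semitones → D#
  D# + 2 semitones → E#
  E# + 1 semitone → F#
Scale: F# G# A# B C# D# E#
Degree 5 = C#


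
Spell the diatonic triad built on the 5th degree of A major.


Working:
A major scale: A B C# D E F# G#
Diatonic triad on degree 5 stacks scale notes 5, 7, 2: E G# B
E→G# = 4 semitones; E→B = 7 semitones → major triad
= E G# B (major)


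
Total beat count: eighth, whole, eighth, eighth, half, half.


Reasoning:
Beat values:
  eighth = 0.5 beats
  whole = 4 beats
  eighth = 0.5 beats
  eighth = 0.5 beats
  half = 2 beats
  half = 2 beats
Sum = 0.5 + 4 + 0.5 + 0.5 + 2 + 2
= 9.5 beats


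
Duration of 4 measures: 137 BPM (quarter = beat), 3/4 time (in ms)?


Working:
Quarter-note beat duration = 60000 / 137 ms
Beats per measure (3/4) = 3
One measure = 3 × 60000 / 137 = 180000 / 137 ms
4 measures = 4 × 180000 / 137 = 720000 / 137
= 5255.5 ms


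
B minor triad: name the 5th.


Reasoning:
Minor triad = root + minor 3rd (3 semitones) + perfect 5th (7 semitones)
A triad on B stacks thirds, so the chord tones use letter names B-D-F
Root: B
Minor 3rd above B: D
Perfect 5th above B: F#
The 5th = F#


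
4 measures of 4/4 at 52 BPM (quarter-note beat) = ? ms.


Quarter-note beat duration = 60000 / 52 ms
Beats per measure (4/4) = 4
One measure = 4 × 60000 / 52 = 240000 / 52 ms
4 measures = 4 × 240000 / 52 = 960000 / 52
= 18461.5 ms


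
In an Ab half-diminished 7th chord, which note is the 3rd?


Let's work it out.
Half-diminished 7th chord = root + minor 3rd + diminished 5th + minor 7th
Seventh chords stack in thirds, so the letter names are A-C-E-G
Root: Ab
Minor 3rd above Ab: Cb
Diminished 5th above Ab: Ebb
Minor 7th above Ab: Gb
The 3rd = Cb


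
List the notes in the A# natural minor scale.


Natural minor scale pattern: W-H-W-W-H-W-W (2-1-2-2-1-2-2 semitones)
Starting from A#:
  A# + 2 semitones → B#
  B# + 1 semitone → C#
  C# + 2 semitones → D#
  D# + 2 semitones → E#
  E# + 1 semitone → F#
  F# + 2 semitones → G#
  G# + 2 semitones → A#
Scale = A# B# C# D# E# F# G#


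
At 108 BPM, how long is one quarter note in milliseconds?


Solution.
One quarter-note beat = 60000 / BPM = 60000 / 108 ms
Duration = 60000 / 108
= 555.6 ms


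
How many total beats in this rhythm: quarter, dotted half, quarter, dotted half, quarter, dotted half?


Let's work it out.
Beat values:
  quarter = 1 beat
  dotted half = 3 beats
  quarter = 1 beat
  dotted half = 3 beats
  quarter = 1 beat
  dotted half = 3 beats
Sum = 1 + 3 + 1 + 3 + 1 + 3
= 12 beats


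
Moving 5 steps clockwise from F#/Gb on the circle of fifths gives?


Each clockwise step on the circle of fifths moves up a perfect 5th
From F#/Gb: F#/Gb → Db → Ab → Eb → Bb → F
= F


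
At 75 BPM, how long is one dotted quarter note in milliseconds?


Let's work it out.
One quarter-note beat = 60000 / BPM = 60000 / 75 ms
Dotted quarter note = 3/2 × quarter note
Duration = 3/2 × 60000 / 75 = 90000 / 75
= 1200.0 ms


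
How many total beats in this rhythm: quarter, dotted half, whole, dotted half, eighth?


Solution.
Beat values:
  quarter = 1 beat
  dotted half = 3 beats
  whole = 4 beats
  dotted half = 3 beats
  eighth = 0.5 beats
Sum = 1 + 3 + 4 + 3 + 0.5
= 11.5 beats


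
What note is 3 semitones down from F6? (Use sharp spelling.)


F6: chromatic position 5 in octave 6 → absolute = 6×12 + 5 = 77
Transpose down 3: 77 - 3 = 74
74 = 6×12 + 2 → D in octave 6
Result = D6


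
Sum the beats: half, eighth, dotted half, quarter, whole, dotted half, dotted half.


Beat values:
  half = 2 beats
  eighth = 0.5 beats
  dotted half = 3 beats
  quarter = 1 beat
  whole = 4 beats
  dotted half = 3 beats
  dotted half = 3 beats
Sum = 2 + 0.5 + 3 + 1 + 4 + 3 + 3
= 16.5 beats


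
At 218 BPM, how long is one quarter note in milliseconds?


One quarter-note beat = 60000 / BPM = 60000 / 218 ms
Duration = 60000 / 218
= 275.2 ms


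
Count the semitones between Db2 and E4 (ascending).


Absolute semitone position = octave×12 + chromatic position
Db2: 2×12 + 1 = 25
E4: 4×12 + 4 = 52
Difference = 52 - 25 = 27
= 27 semitones


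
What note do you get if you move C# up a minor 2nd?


Solution.
minor 2nd: 2 letter names, 1 semitones
Letter: C + 1 → D
Pitch: C# + 1 semitones, spelled as a D → D
= D


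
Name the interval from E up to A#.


Letter names: E → A spans 4 letter names → a 4th
Semitones: E → A# = 6 half-steps
A 4th of 6 semitones is an augmented 4th
= augmented 4th


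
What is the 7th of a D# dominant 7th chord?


Dominant 7th chord = root + major 3rd + perfect 5th + minor 7th
Seventh chords stack in thirds, so the letter names are D-F-A-C
Root: D#
Major 3rd above D#: F##
Perfect 5th above D#: A#
Minor 7th above D#: C#
The 7th = C#


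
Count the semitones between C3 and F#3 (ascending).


Reasoning:
Absolute semitone position = octave×12 + chromatic position
C3: 3×12 + 0 = 36
F#3: 3×12 + 6 = 42
Difference = 42 - 36 = 6
= 6 semitones


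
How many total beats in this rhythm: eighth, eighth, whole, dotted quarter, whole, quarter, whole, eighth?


Working:
Beat values:
  eighth = 0.5 beats
  eighth = 0.5 beats
  whole = 4 beats
  dotted quarter = 1.5 beats
  whole = 4 beats
  quarter = 1 beat
  whole = 4 beats
  eighth = 0.5 beats
Sum = 0.5 + 0.5 + 4 + 1.5 + 4 + 1 + 4 + 0.5
= 16 beats


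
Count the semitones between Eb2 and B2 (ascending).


Reasoning:
Absolute semitone position = octave×12 + chromatic position
Eb2: 2×12 + 3 = 27
B2: 2×12 + 11 = 35
Difference = 35 - 27 = 8
= 8 semitones


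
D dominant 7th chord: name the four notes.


Dominant 7th chord = root + major 3rd + perfect 5th + minor 7th
Seventh chords stack in thirds, so the letter names are D-F-A-C
Root: D
Major 3rd above D: F#
Perfect 5th above D: A
Minor 7th above D: C
Chord = D F# A C


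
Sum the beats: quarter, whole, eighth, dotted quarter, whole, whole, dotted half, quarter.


Reasoning:
Beat values:
  quarter = 1 beat
  whole = 4 beats
  eighth = 0.5 beats
  dotted quarter = 1.5 beats
  whole = 4 beats
  whole = 4 beats
  dotted half = 3 beats
  quarter = 1 beat
Sum = 1 + 4 + 0.5 + 1.5 + 4 + 4 + 3 + 1
= 19 beats


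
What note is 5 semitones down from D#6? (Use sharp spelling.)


D#6: chromatic position 3 in octave 6 → absolute = 6×12 + 3 = 75
Transpose down 5: 75 - 5 = 70
70 = 5×12 + 10 → A# in octave 5
Result = A#5


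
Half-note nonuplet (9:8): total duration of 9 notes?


Let's work it out.
Nonuplet: 9 notes occupy the space of 8 half notes
Space = 8 × 2 = 16 beats
Each nonuplet note = 16 / 9 = 16/9 beats
9 notes = 9 × 16/9 = 16
= 16 beats


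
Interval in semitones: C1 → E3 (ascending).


Step by step:
Absolute semitone position = octave×12 + chromatic position
C1: 1×12 + 0 = 12
E3: 3×12 + 4 = 40
Difference = 40 - 12 = 28
= 28 semitones


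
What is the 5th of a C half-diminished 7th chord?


Half-diminished 7th chord = root + minor 3rd + diminished 5th + minor 7th
Seventh chords stack in thirds, so the letter names are C-E-G-B
Root: C
Minor 3rd above C: Eb
Diminished 5th above C: Gb
Minor 7th above C: Bb
The 5th = Gb


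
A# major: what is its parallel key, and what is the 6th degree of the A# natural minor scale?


Solution.
Parallel keys share the same tonic but differ in mode
A# major → parallel is A# minor
A# natural minor scale: A# B# C# D# E# F# G#
= A# minor; 6th degree = F#


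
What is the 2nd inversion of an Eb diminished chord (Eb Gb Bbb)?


Root position: Eb Gb Bbb
2nd inversion: move root and 3rd up an octave
Bass note: Bbb
Notes (bottom to top) = Bbb Eb Gb


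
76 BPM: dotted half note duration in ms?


One quarter-note beat = 60000 / BPM = 60000 / 76 ms
Dotted half note = 3 × quarter note
Duration = 3 × 60000 / 76 = 180000 / 76
= 2368.4 ms


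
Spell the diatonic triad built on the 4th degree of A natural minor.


Let's work it out.
A natural minor scale: A B C D E F G
Diatonic triad on degree 4 stacks scale notes 4, 6, 1: D F A
D→F = 3 semitones; D→A = 7 semitones → minor triad
= D F A (minor)


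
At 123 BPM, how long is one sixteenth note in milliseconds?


Solution.
One quarter-note beat = 60000 / BPM = 60000 / 123 ms
Sixteenth note = 1/4 × quarter note
Duration = 1/4 × 60000 / 123 = 15000 / 123
= 122.0 ms


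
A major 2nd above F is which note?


Working:
A 2nd spans 2 letter names, so from F we land on G
A major 2nd = 2 semitones above F
Spell G at that pitch: G
= G


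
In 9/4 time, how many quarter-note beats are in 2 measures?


Time signature 9/4: the bottom number 4 means the quarter note gets one count
The top number 9 means 9 quarter-note beats per measure
Total = 9 × 2 measures
= 18 quarter-note beats


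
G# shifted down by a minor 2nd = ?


Working:
minor 2nd: 2 letter names, 1 semitones
Letter: G - 1 → F
Pitch: G# - 1 semitones, spelled as an F → F##
= F##


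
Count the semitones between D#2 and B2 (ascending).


Working:
Absolute semitone position = octave×12 + chromatic position
D#2: 2×12 + 3 = 27
B2: 2×12 + 11 = 35
Difference = 35 - 27 = 8
= 8 semitones


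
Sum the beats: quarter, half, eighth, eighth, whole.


Reasoning:
Beat values:
  quarter = 1 beat
  half = 2 beats
  eighth = 0.5 beats
  eighth = 0.5 beats
  whole = 4 beats
Sum = 1 + 2 + 0.5 + 0.5 + 4
= 8 beats


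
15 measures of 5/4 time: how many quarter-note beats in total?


Time signature 5/4: the bottom number 4 means the quarter note gets one count
The top number 5 means 5 quarter-note beats per measure
Total = 5 × 15 measures
= 75 quarter-note beats


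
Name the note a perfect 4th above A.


Working:
A 4th spans 4 letter names, so from A we land on D
A perfect 4th = 5 semitones above A
Spell D at that pitch: D
= D


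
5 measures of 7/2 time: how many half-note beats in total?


Time signature 7/2: the bottom number 2 means the half note gets one count
The top number 7 means 7 half-note beats per measure
Total = 7 × 5 measures
= 35 half-note beats


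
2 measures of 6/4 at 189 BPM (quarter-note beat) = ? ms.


Quarter-note beat duration = 60000 / 189 ms
Beats per measure (6/4) = 6
One measure = 6 × 60000 / 189 = 360000 / 189 ms
2 measures = 2 × 360000 / 189 = 720000 / 189
= 3809.5 ms


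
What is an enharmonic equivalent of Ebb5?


Step by step:
Enharmonic notes sound the same pitch but are spelled with different letter names
Ebb and D name the same pitch class
= D5


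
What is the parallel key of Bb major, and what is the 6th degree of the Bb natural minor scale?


Solution.
Parallel keys share the same tonic but differ in mode
Bb major → parallel is Bb minor
Bb natural minor scale: Bb C Db Eb F Gb Ab
= Bb minor; 6th degree = Gb


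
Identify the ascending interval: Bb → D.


Step by step:
Letter names: B → D spans 3 letter names → a 3rd
Semitones: Bb → D = 4 half-steps
A 3rd of 4 semitones is a major 3rd
= major 3rd


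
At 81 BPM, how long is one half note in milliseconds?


Step by step:
One quarter-note beat = 60000 / BPM = 60000 / 81 ms
Half note = 2 × quarter note
Duration = 2 × 60000 / 81 = 120000 / 81
= 1481.5 ms


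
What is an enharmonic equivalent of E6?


Solution.
Enharmonic notes sound the same pitch but are spelled with different letter names
E and Fb name the same pitch class
= Fb6


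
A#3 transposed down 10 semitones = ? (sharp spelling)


A#3: chromatic position 10 in octave 3 → absolute = 3×12 + 10 = 46
Transpose down 10: 46 - 10 = 36
36 = 3×12 + 0 → C in octave 3
Result = C3


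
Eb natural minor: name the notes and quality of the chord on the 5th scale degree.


Eb natural minor scale: Eb F Gb Ab Bb Cb Db
Diatonic triad on degree 5 stacks scale notes 5, 7, 2: Bb Db F
Bb→Db = 3 semitones; Bb→F = 7 semitones → minor triad
= Bb Db F (minor)


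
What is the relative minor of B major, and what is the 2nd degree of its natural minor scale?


Solution.
The relative minor shares the major's key signature and starts on its 6th degree
6th degree = a major 6th above the tonic; a major 6th above B is G#
→ relative minor of B major is G# minor
G# natural minor scale: G# A# B C# D# E F#
= G# minor; 2nd degree = A#


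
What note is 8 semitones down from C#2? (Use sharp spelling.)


Let's work it out.
C#2: chromatic position 1 in octave 2 → absolute = 2×12 + 1 = 25
Transpose down 8: 25 - 8 = 17
17 = 1×12 + 5 → F in octave 1
Result = F1


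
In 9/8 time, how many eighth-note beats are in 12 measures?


Time signature 9/8: the bottom number 8 means the eighth note gets one count
The top number 9 means 9 eighth-note beats per measure
Total = 9 × 12 measures
= 108 eighth-note beats


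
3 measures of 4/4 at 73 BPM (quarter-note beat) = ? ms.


Solution.
Quarter-note beat duration = 60000 / 73 ms
Beats per measure (4/4) = 4
One measure = 4 × 60000 / 73 = 240000 / 73 ms
3 measures = 3 × 240000 / 73 = 720000 / 73
= 9863.0 ms


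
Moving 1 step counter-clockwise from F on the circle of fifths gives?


Working:
Each counter-clockwise step moves down a perfect 5th (= up a perfect 4th)
From F: F → Bb
= Bb


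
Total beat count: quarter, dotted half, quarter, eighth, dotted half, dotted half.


Beat values:
  quarter = 1 beat
  dotted half = 3 beats
  quarter = 1 beat
  eighth = 0.5 beats
  dotted half = 3 beats
  dotted half = 3 beats
Sum = 1 + 3 + 1 + 0.5 + 3 + 3
= 11.5 beats


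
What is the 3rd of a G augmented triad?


Working:
Augmented triad = root + major 3rd (4 semitones) + augmented 5th (8 semitones)
A triad on G stacks thirds, so the chord tones use letter names G-B-D
Root: G
Major 3rd above G: B
Augmented 5th above G: D#
The 3rd = B


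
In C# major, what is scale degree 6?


Reasoning:
Major scale pattern: W-W-H-W-W-W-H (2-2-1-2-2-2-1 semitones)
Starting from C#:
  C# + 2 semitones → D#
  D# + 2 semitones → E#
  E# + 1 semitone → F#
  F# + 2 semitones → G#
  G# + 2 semitones → A#
  A# + 2 semitones → B#
  B# + 1 semitone → C#
Scale: C# D# E# F# G# A# B#
Degree 6 = A#


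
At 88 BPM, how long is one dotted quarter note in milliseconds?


One quarter-note beat = 60000 / BPM = 60000 / 88 ms
Dotted quarter note = 3/2 × quarter note
Duration = 3/2 × 60000 / 88 = 90000 / 88
= 1022.7 ms


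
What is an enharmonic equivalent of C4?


Reasoning:
Enharmonic notes sound the same pitch but are spelled with different letter names
C and B# name the same pitch class
Octave numbers change at C, so C4 = B#3
= B#3


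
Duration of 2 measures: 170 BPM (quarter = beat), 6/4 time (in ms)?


Quarter-note beat duration = 60000 / 170 ms
Beats per measure (6/4) = 6
One measure = 6 × 60000 / 170 = 360000 / 170 ms
2 measures = 2 × 360000 / 170 = 720000 / 170
= 4235.3 ms


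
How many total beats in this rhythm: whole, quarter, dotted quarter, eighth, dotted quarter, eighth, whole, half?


Working:
Beat values:
  whole = 4 beats
  quarter = 1 beat
  dotted quarter = 1.5 beats
  eighth = 0.5 beats
  dotted quarter = 1.5 beats
  eighth = 0.5 beats
  whole = 4 beats
  half = 2 beats
Sum = 4 + 1 + 1.5 + 0.5 + 1.5 + 0.5 + 4 + 2
= 15 beats
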